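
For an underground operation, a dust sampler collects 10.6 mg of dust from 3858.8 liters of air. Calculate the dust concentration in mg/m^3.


2.747 mg/m^3

Convert liters to m^3: 1 m^3 = 1000 L
Concentration = mass / volume * 1000
= 10.6 / 3858.8 * 1000
= 0.002746967969 * 1000
= 2.747 mg/m^3


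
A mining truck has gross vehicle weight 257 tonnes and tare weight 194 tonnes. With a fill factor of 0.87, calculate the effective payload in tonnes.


Maximum payload = gross - tare
= 257 - 194 = 63 tonnes
Effective payload = max payload * fill factor
= 63 * 0.87
= 54.81 tonnes

54.81 tonnes


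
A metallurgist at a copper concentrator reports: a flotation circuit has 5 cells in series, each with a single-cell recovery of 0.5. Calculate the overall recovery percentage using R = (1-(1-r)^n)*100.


Complement of single-cell recovery:
1 - r = 1 - 0.5 = 0.5
Raise to power n:
(1 - r)^5 = 0.5^5 = 0.03125
Overall recovery:
R = (1 - 0.03125) * 100
= 96.875%

96.875%


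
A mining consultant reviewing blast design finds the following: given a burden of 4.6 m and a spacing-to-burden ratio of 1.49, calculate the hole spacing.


6.854 m

Spacing = burden * ratio
= 4.6 * 1.49
= 6.854 m


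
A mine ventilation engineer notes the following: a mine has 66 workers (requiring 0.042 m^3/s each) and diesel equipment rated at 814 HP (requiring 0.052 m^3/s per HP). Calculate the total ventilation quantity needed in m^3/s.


Airflow for workers:
Q_people = 66 * 0.042 = 2.772 m^3/s
Airflow for diesel equipment:
Q_diesel = 814 * 0.052 = 42.328 m^3/s
Total ventilation:
Q_total = 2.772 + 42.328
= 45.1 m^3/s

45.1 m^3/s


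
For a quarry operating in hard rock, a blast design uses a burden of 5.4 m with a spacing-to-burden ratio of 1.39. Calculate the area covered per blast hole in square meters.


First, find the spacing:
Spacing = burden * ratio = 5.4 * 1.39
= 7.506 m
Then, calculate the area:
Area = burden * spacing = 5.4 * 7.506
= 40.5324 m^2

40.5324 m^2


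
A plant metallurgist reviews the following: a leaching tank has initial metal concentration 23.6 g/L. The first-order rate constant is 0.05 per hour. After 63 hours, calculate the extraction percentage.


95.7148%

Compute the exponent:
-k * t = -0.05 * 63 = -3.15
Remaining concentration:
C = 23.6 * exp(-3.15)
= 23.6 * 0.04285212687
= 1.011310194 g/L
Extracted = 23.6 - 1.011310194 = 22.58868981 g/L
Extraction % = 22.58868981 / 23.6 * 100
= 95.7148%


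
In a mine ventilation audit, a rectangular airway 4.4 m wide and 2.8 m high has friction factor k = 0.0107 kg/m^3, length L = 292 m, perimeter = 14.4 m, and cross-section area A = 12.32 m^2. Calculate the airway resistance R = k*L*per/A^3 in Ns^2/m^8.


0.0241 Ns^2/m^8

Compute the numerator:
k * L * per = 0.0107 * 292 * 14.4
= 44.99136
Compute the denominator:
A^3 = 12.32^3 = 1869.959168
Resistance:
R = 44.99136 / 1869.959168
= 0.0241 Ns^2/m^8


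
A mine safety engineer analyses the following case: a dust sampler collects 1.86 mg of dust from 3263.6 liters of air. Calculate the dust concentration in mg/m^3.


0.5699 mg/m^3

Convert liters to m^3: 1 m^3 = 1000 L
Concentration = mass / volume * 1000
= 1.86 / 3263.6 * 1000
= 0.0005699227847 * 1000
= 0.5699 mg/m^3


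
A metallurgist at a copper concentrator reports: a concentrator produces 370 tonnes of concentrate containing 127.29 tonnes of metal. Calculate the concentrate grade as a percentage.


Grade = (metal in concentrate / concentrate mass) * 100
= (127.29 / 370) * 100
= 0.344027027 * 100
= 34.4027%

34.4027%


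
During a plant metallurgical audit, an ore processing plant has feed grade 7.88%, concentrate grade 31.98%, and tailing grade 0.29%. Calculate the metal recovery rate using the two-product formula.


Using the two-product formula:
R = 100 * c * (f - t) / (f * (c - t))
Numerator = 100 * 31.98 * (7.88 - 0.29)
= 100 * 31.98 * 7.59
= 24272.82
Denominator = 7.88 * (31.98 - 0.29)
= 7.88 * 31.69
= 249.7172
R = 24272.82 / 249.7172
= 97.2012%

97.2012%


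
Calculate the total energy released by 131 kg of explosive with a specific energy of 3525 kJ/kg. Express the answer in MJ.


461.775 MJ

Energy = mass * specific_energy / 1000
= 131 * 3525 / 1000
= 461775 / 1000
= 461.775 MJ


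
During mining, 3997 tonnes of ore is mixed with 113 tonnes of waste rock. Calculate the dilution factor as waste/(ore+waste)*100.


Total material = ore + waste
= 3997 + 113 = 4110 tonnes
Dilution = waste / total * 100
= 113 / 4110 * 100
= 0.02749391727 * 100
= 2.7494%

2.7494%


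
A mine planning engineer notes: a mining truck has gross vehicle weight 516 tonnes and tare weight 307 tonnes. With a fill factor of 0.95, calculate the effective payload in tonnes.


Maximum payload = gross - tare
= 516 - 307 = 209 tonnes
Effective payload = max payload * fill factor
= 209 * 0.95
= 198.55 tonnes

198.55 tonnes


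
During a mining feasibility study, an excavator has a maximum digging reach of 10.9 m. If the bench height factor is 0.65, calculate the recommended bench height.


Bench height = reach * factor
= 10.9 * 0.65
= 7.085 m

7.085 m


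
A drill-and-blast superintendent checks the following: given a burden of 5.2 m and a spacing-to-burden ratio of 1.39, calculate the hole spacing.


7.228 m

Spacing = burden * ratio
= 5.2 * 1.39
= 7.228 m


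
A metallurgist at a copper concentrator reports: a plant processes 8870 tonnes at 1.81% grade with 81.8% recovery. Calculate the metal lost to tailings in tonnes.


Total metal in feed:
= 8870 * 1.81 / 100 = 160.547 tonnes
Metal recovered:
= 160.547 * 81.8 / 100 = 131.327446 tonnes
Metal lost to tailings:
= 160.547 - 131.327446
= 29.2196 tonnes

29.2196 tonnes


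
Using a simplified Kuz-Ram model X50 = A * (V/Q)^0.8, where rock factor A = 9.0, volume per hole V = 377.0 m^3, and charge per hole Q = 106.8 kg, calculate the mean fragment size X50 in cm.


24.6864 cm

Compute V/Q:
V/Q = 377.0 / 106.8 = 3.529962547
Raise to the power 0.8:
(V/Q)^0.8 = 3.529962547^0.8 = 2.742938549
Multiply by A:
X50 = 9.0 * 2.742938549
= 24.6864 cm


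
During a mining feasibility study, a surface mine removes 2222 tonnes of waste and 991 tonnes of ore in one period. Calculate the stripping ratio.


Stripping ratio = waste tonnage / ore tonnage
= 2222 / 991
= 2.2422

2.2422


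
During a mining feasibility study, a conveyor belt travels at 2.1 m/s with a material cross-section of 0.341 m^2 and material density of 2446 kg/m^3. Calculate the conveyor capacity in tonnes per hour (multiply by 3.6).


6305.6902 t/h

Volumetric flow = speed * area
= 2.1 * 0.341 = 0.7161 m^3/s
Mass flow = volumetric * density
= 0.7161 * 2446 = 1751.5806 kg/s
Convert to t/h: multiply by 3.6
Capacity = 1751.5806 * 3.6
= 6305.6902 t/h


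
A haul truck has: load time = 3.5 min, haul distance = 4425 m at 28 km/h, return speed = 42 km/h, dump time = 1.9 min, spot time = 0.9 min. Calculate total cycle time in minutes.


22.1036 min

Convert haul speed to m/min: 28 * 1000/60 = 466.6666667 m/min
Haul time = 4425 / 466.6666667 = 9.482142857 min
Convert return speed to m/min: 42 * 1000/60 = 700 m/min
Return time = 4425 / 700 = 6.321428571 min
Total cycle time:
= 3.5 + 9.482142857 + 1.9 + 6.321428571 + 0.9
= 22.1036 min


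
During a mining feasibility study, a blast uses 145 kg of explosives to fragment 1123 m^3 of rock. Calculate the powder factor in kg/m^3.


0.1291 kg/m^3

Powder factor = explosive mass / rock volume
= 145 / 1123
= 0.1291 kg/m^3


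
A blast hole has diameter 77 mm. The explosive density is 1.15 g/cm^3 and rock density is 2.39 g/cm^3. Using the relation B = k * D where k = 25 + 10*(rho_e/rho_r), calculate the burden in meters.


2.2955 m

First, compute k:
rho_e / rho_r = 1.15 / 2.39 = 0.4811715481
k = 25 + 10 * 0.4811715481 = 29.81171548
Then, compute burden:
B = k * D / 1000 = 29.81171548 * 77 / 1000
= 2295.502092 / 1000
= 2.2955 m


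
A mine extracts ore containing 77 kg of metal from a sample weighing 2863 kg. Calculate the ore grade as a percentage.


Ore grade = (metal mass / ore mass) * 100
= (77 / 2863) * 100
= 0.02689486553 * 100
= 2.6895%

2.6895%


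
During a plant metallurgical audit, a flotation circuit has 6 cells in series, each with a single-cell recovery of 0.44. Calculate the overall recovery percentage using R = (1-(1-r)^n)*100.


96.9159%

Complement of single-cell recovery:
1 - r = 1 - 0.44 = 0.56
Raise to power n:
(1 - r)^6 = 0.56^6 = 0.03084097946
Overall recovery:
R = (1 - 0.03084097946) * 100
= 96.9159%


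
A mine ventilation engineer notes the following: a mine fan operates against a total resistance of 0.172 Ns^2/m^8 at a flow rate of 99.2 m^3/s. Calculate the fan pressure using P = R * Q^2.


Compute Q^2:
Q^2 = 99.2^2 = 9840.64
Compute pressure:
P = R * Q^2 = 0.172 * 9840.64
= 1692.5901 Pa

1692.5901 Pa


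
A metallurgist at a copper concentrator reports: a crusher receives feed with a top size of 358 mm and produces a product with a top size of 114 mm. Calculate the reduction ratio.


3.1404

Reduction ratio = feed size / product size
= 358 / 114
= 3.1404


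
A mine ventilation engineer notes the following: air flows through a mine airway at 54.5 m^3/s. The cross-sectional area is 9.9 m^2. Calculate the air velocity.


Velocity = flow rate / cross-sectional area
= 54.5 / 9.9
= 5.5051 m/s

5.5051 m/s


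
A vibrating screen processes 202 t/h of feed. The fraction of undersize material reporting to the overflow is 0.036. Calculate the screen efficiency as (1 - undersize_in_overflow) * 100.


96.4%

Screen efficiency = (1 - fraction of undersize in overflow) * 100
= (1 - 0.036) * 100
= 0.964 * 100
= 96.4%


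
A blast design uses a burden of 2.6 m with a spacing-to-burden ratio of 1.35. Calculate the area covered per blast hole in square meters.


9.126 m^2

First, find the spacing:
Spacing = burden * ratio = 2.6 * 1.35
= 3.51 m
Then, calculate the area:
Area = burden * spacing = 2.6 * 3.51
= 9.126 m^2


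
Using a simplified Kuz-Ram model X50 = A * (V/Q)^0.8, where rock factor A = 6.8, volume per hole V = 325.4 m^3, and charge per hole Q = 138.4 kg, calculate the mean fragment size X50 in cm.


13.4752 cm

Compute V/Q:
V/Q = 325.4 / 138.4 = 2.351156069
Raise to the power 0.8:
(V/Q)^0.8 = 2.351156069^0.8 = 1.981641856
Multiply by A:
X50 = 6.8 * 1.981641856
= 13.4752 cm


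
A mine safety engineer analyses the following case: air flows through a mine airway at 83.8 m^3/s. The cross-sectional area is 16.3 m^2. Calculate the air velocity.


Velocity = flow rate / cross-sectional area
= 83.8 / 16.3
= 5.1411 m/s

5.1411 m/s


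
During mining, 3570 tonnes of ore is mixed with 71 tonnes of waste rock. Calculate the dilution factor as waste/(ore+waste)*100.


Total material = ore + waste
= 3570 + 71 = 3641 tonnes
Dilution = waste / total * 100
= 71 / 3641 * 100
= 0.01950013732 * 100
= 1.95%

1.95%


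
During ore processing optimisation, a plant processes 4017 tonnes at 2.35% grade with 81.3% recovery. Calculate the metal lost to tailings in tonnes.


17.6527 tonnes

Total metal in feed:
= 4017 * 2.35 / 100 = 94.3995 tonnes
Metal recovered:
= 94.3995 * 81.3 / 100 = 76.7467935 tonnes
Metal lost to tailings:
= 94.3995 - 76.7467935
= 17.6527 tonnes


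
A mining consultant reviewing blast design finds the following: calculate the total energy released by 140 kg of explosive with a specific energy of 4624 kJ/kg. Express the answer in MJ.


Energy = mass * specific_energy / 1000
= 140 * 4624 / 1000
= 647360 / 1000
= 647.36 MJ

647.36 MJ


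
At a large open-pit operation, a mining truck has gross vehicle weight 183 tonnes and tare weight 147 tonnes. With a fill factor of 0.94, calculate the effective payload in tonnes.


33.84 tonnes

Maximum payload = gross - tare
= 183 - 147 = 36 tonnes
Effective payload = max payload * fill factor
= 36 * 0.94
= 33.84 tonnes


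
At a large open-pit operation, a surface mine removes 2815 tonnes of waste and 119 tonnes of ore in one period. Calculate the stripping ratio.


Stripping ratio = waste tonnage / ore tonnage
= 2815 / 119
= 23.6555

23.6555


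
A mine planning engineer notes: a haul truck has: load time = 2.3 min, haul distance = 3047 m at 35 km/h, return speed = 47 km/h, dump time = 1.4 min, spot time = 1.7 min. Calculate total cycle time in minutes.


14.5132 min

Convert haul speed to m/min: 35 * 1000/60 = 583.3333333 m/min
Haul time = 3047 / 583.3333333 = 5.223428571 min
Convert return speed to m/min: 47 * 1000/60 = 783.3333333 m/min
Return time = 3047 / 783.3333333 = 3.889787234 min
Total cycle time:
= 2.3 + 5.223428571 + 1.4 + 3.889787234 + 1.7
= 14.5132 min


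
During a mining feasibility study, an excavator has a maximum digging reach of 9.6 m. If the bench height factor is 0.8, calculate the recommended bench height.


7.68 m

Bench height = reach * factor
= 9.6 * 0.8
= 7.68 m


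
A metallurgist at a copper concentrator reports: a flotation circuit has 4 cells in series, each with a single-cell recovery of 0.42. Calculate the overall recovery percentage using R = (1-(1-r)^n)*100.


Complement of single-cell recovery:
1 - r = 1 - 0.42 = 0.58
Raise to power n:
(1 - r)^4 = 0.58^4 = 0.11316496
Overall recovery:
R = (1 - 0.11316496) * 100
= 88.6835%

88.6835%


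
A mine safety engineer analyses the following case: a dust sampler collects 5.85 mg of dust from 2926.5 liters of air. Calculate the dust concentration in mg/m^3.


1.999 mg/m^3

Convert liters to m^3: 1 m^3 = 1000 L
Concentration = mass / volume * 1000
= 5.85 / 2926.5 * 1000
= 0.001998974885 * 1000
= 1.999 mg/m^3


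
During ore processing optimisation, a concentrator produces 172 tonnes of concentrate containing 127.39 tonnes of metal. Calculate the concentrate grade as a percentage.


74.064%

Grade = (metal in concentrate / concentrate mass) * 100
= (127.39 / 172) * 100
= 0.7406395349 * 100
= 74.064%


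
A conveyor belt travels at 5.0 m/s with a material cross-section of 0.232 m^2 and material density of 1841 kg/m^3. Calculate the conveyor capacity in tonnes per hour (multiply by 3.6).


Volumetric flow = speed * area
= 5.0 * 0.232 = 1.16 m^3/s
Mass flow = volumetric * density
= 1.16 * 1841 = 2135.56 kg/s
Convert to t/h: multiply by 3.6
Capacity = 2135.56 * 3.6
= 7688.016 t/h

7688.016 t/h


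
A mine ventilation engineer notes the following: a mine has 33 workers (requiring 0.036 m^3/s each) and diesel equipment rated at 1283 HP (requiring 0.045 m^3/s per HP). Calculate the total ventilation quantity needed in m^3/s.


58.923 m^3/s

Airflow for workers:
Q_people = 33 * 0.036 = 1.188 m^3/s
Airflow for diesel equipment:
Q_diesel = 1283 * 0.045 = 57.735 m^3/s
Total ventilation:
Q_total = 1.188 + 57.735
= 58.923 m^3/s


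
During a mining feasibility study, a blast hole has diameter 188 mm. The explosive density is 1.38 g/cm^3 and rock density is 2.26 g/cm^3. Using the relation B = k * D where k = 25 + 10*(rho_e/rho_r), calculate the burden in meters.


First, compute k:
rho_e / rho_r = 1.38 / 2.26 = 0.610619469
k = 25 + 10 * 0.610619469 = 31.10619469
Then, compute burden:
B = k * D / 1000 = 31.10619469 * 188 / 1000
= 5847.964602 / 1000
= 5.848 m

5.848 m


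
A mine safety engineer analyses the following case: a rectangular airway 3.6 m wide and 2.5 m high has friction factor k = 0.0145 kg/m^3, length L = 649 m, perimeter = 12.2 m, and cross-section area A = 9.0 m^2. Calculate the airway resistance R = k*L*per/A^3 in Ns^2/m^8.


0.1575 Ns^2/m^8

Compute the numerator:
k * L * per = 0.0145 * 649 * 12.2
= 114.8081
Compute the denominator:
A^3 = 9.0^3 = 729
Resistance:
R = 114.8081 / 729
= 0.1575 Ns^2/m^8


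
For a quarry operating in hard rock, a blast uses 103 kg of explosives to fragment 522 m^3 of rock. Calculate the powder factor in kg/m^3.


0.1973 kg/m^3

Powder factor = explosive mass / rock volume
= 103 / 522
= 0.1973 kg/m^3


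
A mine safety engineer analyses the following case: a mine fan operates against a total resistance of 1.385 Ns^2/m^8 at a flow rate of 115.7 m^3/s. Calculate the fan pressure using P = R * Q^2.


18540.2887 Pa

Compute Q^2:
Q^2 = 115.7^2 = 13386.49
Compute pressure:
P = R * Q^2 = 1.385 * 13386.49
= 18540.2887 Pa


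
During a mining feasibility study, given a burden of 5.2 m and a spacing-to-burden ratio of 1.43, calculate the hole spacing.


Spacing = burden * ratio
= 5.2 * 1.43
= 7.436 m

7.436 m


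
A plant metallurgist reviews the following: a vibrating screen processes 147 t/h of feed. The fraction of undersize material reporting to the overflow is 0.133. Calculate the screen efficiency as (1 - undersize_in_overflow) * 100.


Screen efficiency = (1 - fraction of undersize in overflow) * 100
= (1 - 0.133) * 100
= 0.867 * 100
= 86.7%

86.7%


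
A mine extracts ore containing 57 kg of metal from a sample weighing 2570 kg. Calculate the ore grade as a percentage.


Ore grade = (metal mass / ore mass) * 100
= (57 / 2570) * 100
= 0.02217898833 * 100
= 2.2179%

2.2179%


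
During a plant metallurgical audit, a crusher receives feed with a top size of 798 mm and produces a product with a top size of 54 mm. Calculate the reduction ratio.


14.7778

Reduction ratio = feed size / product size
= 798 / 54
= 14.7778


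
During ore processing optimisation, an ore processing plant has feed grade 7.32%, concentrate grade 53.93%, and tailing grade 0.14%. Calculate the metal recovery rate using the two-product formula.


98.3427%

Using the two-product formula:
R = 100 * c * (f - t) / (f * (c - t))
Numerator = 100 * 53.93 * (7.32 - 0.14)
= 100 * 53.93 * 7.18
= 38721.74
Denominator = 7.32 * (53.93 - 0.14)
= 7.32 * 53.79
= 393.7428
R = 38721.74 / 393.7428
= 98.3427%


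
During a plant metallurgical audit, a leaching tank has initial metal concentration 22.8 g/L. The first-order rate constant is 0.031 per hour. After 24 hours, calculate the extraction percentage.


52.4791%

Compute the exponent:
-k * t = -0.031 * 24 = -0.744
Remaining concentration:
C = 22.8 * exp(-0.744)
= 22.8 * 0.4752092717
= 10.83477139 g/L
Extracted = 22.8 - 10.83477139 = 11.96522861 g/L
Extraction % = 11.96522861 / 22.8 * 100
= 52.4791%


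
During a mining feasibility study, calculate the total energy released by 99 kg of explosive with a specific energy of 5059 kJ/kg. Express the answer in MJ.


Energy = mass * specific_energy / 1000
= 99 * 5059 / 1000
= 500841 / 1000
= 500.841 MJ

500.841 MJ


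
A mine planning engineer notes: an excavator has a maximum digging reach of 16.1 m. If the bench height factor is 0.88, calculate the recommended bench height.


Bench height = reach * factor
= 16.1 * 0.88
= 14.168 m

14.168 m


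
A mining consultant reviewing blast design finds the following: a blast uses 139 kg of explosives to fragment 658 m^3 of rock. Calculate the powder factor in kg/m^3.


0.2112 kg/m^3

Powder factor = explosive mass / rock volume
= 139 / 658
= 0.2112 kg/m^3


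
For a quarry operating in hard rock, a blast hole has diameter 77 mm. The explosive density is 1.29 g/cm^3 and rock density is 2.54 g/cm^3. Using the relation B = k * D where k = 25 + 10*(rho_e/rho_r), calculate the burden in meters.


2.3161 m

First, compute k:
rho_e / rho_r = 1.29 / 2.54 = 0.5078740157
k = 25 + 10 * 0.5078740157 = 30.07874016
Then, compute burden:
B = k * D / 1000 = 30.07874016 * 77 / 1000
= 2316.062992 / 1000
= 2.3161 m


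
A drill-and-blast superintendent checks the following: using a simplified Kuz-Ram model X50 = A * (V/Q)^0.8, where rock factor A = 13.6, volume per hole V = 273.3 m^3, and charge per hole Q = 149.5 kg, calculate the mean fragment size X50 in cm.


22.0362 cm

Compute V/Q:
V/Q = 273.3 / 149.5 = 1.828093645
Raise to the power 0.8:
(V/Q)^0.8 = 1.828093645^0.8 = 1.620312384
Multiply by A:
X50 = 13.6 * 1.620312384
= 22.0362 cm


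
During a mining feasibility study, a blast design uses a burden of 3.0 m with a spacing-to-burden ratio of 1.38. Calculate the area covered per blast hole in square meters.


12.42 m^2

First, find the spacing:
Spacing = burden * ratio = 3.0 * 1.38
= 4.14 m
Then, calculate the area:
Area = burden * spacing = 3.0 * 4.14
= 12.42 m^2


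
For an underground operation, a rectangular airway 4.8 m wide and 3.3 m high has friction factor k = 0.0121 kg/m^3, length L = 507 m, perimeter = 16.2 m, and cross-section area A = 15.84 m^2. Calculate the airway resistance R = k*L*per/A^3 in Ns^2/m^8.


0.025 Ns^2/m^8

Compute the numerator:
k * L * per = 0.0121 * 507 * 16.2
= 99.38214
Compute the denominator:
A^3 = 15.84^3 = 3974.344704
Resistance:
R = 99.38214 / 3974.344704
= 0.025 Ns^2/m^8


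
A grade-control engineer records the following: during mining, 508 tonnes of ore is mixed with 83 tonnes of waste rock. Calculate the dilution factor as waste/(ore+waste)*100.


14.044%

Total material = ore + waste
= 508 + 83 = 591 tonnes
Dilution = waste / total * 100
= 83 / 591 * 100
= 0.1404399323 * 100
= 14.044%


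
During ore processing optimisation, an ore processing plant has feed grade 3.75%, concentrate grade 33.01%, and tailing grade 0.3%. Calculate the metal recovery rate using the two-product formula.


Using the two-product formula:
R = 100 * c * (f - t) / (f * (c - t))
Numerator = 100 * 33.01 * (3.75 - 0.3)
= 100 * 33.01 * 3.45
= 11388.45
Denominator = 3.75 * (33.01 - 0.3)
= 3.75 * 32.71
= 122.6625
R = 11388.45 / 122.6625
= 92.8438%

92.8438%


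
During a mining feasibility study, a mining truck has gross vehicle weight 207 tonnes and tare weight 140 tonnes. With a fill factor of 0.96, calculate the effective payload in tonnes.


Maximum payload = gross - tare
= 207 - 140 = 67 tonnes
Effective payload = max payload * fill factor
= 67 * 0.96
= 64.32 tonnes

64.32 tonnes


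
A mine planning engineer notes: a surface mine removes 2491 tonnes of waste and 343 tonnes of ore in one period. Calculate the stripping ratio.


Stripping ratio = waste tonnage / ore tonnage
= 2491 / 343
= 7.2624

7.2624


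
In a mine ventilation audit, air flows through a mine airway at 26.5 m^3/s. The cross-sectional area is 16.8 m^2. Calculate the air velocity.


Velocity = flow rate / cross-sectional area
= 26.5 / 16.8
= 1.5774 m/s

1.5774 m/s


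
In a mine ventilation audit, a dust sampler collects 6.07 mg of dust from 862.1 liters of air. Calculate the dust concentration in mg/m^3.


Convert liters to m^3: 1 m^3 = 1000 L
Concentration = mass / volume * 1000
= 6.07 / 862.1 * 1000
= 0.007040946526 * 1000
= 7.0409 mg/m^3

7.0409 mg/m^3


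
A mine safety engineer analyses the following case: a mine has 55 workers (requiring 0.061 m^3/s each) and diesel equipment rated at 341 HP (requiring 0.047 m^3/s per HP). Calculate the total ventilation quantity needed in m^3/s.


Airflow for workers:
Q_people = 55 * 0.061 = 3.355 m^3/s
Airflow for diesel equipment:
Q_diesel = 341 * 0.047 = 16.027 m^3/s
Total ventilation:
Q_total = 3.355 + 16.027
= 19.382 m^3/s

19.382 m^3/s


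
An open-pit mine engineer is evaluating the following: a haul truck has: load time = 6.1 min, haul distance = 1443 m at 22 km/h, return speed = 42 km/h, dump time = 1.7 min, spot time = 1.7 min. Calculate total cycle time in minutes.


15.4969 min

Convert haul speed to m/min: 22 * 1000/60 = 366.6666667 m/min
Haul time = 1443 / 366.6666667 = 3.935454545 min
Convert return speed to m/min: 42 * 1000/60 = 700 m/min
Return time = 1443 / 700 = 2.061428571 min
Total cycle time:
= 6.1 + 3.935454545 + 1.7 + 2.061428571 + 1.7
= 15.4969 min


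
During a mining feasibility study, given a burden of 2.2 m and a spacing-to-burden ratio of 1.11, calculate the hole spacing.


Spacing = burden * ratio
= 2.2 * 1.11
= 2.442 m

2.442 m


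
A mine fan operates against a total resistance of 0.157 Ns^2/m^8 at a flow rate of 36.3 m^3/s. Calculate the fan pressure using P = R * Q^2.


Compute Q^2:
Q^2 = 36.3^2 = 1317.69
Compute pressure:
P = R * Q^2 = 0.157 * 1317.69
= 206.8773 Pa

206.8773 Pa


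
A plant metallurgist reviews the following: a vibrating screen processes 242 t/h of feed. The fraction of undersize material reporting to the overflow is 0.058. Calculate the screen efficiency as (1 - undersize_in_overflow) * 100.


94.2%

Screen efficiency = (1 - fraction of undersize in overflow) * 100
= (1 - 0.058) * 100
= 0.942 * 100
= 94.2%


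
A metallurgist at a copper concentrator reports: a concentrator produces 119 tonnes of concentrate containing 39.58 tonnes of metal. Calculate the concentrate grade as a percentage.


Grade = (metal in concentrate / concentrate mass) * 100
= (39.58 / 119) * 100
= 0.332605042 * 100
= 33.2605%

33.2605%


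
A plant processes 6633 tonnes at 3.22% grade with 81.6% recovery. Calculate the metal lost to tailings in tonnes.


Total metal in feed:
= 6633 * 3.22 / 100 = 213.5826 tonnes
Metal recovered:
= 213.5826 * 81.6 / 100 = 174.2834016 tonnes
Metal lost to tailings:
= 213.5826 - 174.2834016
= 39.2992 tonnes

39.2992 tonnes


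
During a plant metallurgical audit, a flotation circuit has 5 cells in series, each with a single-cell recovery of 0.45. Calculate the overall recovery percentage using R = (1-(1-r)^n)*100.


94.9672%

Complement of single-cell recovery:
1 - r = 1 - 0.45 = 0.55
Raise to power n:
(1 - r)^5 = 0.55^5 = 0.0503284375
Overall recovery:
R = (1 - 0.0503284375) * 100
= 94.9672%


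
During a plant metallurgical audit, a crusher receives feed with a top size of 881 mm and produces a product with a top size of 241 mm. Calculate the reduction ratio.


3.6556

Reduction ratio = feed size / product size
= 881 / 241
= 3.6556


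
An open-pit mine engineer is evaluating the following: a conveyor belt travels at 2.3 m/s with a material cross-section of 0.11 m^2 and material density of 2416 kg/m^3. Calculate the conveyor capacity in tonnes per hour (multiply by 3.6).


Volumetric flow = speed * area
= 2.3 * 0.11 = 0.253 m^3/s
Mass flow = volumetric * density
= 0.253 * 2416 = 611.248 kg/s
Convert to t/h: multiply by 3.6
Capacity = 611.248 * 3.6
= 2200.4928 t/h

2200.4928 t/h


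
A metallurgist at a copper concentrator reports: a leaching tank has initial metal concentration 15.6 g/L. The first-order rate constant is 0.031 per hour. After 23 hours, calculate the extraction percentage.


50.9829%

Compute the exponent:
-k * t = -0.031 * 23 = -0.713
Remaining concentration:
C = 15.6 * exp(-0.713)
= 15.6 * 0.4901714751
= 7.646675011 g/L
Extracted = 15.6 - 7.646675011 = 7.953324989 g/L
Extraction % = 7.953324989 / 15.6 * 100
= 50.9829%


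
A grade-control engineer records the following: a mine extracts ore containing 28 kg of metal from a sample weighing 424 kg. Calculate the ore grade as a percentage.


Ore grade = (metal mass / ore mass) * 100
= (28 / 424) * 100
= 0.06603773585 * 100
= 6.6038%

6.6038%


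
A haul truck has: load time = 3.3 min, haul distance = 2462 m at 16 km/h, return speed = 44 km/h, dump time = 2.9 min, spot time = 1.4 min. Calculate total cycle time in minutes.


Convert haul speed to m/min: 16 * 1000/60 = 266.6666667 m/min
Haul time = 2462 / 266.6666667 = 9.2325 min
Convert return speed to m/min: 44 * 1000/60 = 733.3333333 m/min
Return time = 2462 / 733.3333333 = 3.357272727 min
Total cycle time:
= 3.3 + 9.2325 + 2.9 + 3.357272727 + 1.4
= 20.1898 min

20.1898 min


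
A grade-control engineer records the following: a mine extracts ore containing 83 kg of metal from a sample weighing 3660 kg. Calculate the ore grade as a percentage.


2.2678%

Ore grade = (metal mass / ore mass) * 100
= (83 / 3660) * 100
= 0.02267759563 * 100
= 2.2678%


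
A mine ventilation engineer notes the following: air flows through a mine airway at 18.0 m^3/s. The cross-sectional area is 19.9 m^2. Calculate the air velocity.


0.9045 m/s

Velocity = flow rate / cross-sectional area
= 18.0 / 19.9
= 0.9045 m/s


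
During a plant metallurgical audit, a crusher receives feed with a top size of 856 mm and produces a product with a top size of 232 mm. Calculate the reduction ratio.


Reduction ratio = feed size / product size
= 856 / 232
= 3.6897

3.6897


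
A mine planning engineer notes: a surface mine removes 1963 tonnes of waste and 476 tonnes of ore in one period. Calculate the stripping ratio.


4.1239

Stripping ratio = waste tonnage / ore tonnage
= 1963 / 476
= 4.1239


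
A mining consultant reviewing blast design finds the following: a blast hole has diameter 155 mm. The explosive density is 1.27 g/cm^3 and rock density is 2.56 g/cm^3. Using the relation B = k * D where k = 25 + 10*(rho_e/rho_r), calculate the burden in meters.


4.6439 m

First, compute k:
rho_e / rho_r = 1.27 / 2.56 = 0.49609375
k = 25 + 10 * 0.49609375 = 29.9609375
Then, compute burden:
B = k * D / 1000 = 29.9609375 * 155 / 1000
= 4643.945312 / 1000
= 4.6439 m


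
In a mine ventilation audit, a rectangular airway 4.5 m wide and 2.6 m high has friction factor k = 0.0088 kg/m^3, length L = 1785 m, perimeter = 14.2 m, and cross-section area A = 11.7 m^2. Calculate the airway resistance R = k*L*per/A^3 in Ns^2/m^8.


Compute the numerator:
k * L * per = 0.0088 * 1785 * 14.2
= 223.0536
Compute the denominator:
A^3 = 11.7^3 = 1601.613
Resistance:
R = 223.0536 / 1601.613
= 0.1393 Ns^2/m^8

0.1393 Ns^2/m^8


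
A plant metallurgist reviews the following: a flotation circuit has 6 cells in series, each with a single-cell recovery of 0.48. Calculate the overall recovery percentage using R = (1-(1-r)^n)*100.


98.0229%

Complement of single-cell recovery:
1 - r = 1 - 0.48 = 0.52
Raise to power n:
(1 - r)^6 = 0.52^6 = 0.01977060966
Overall recovery:
R = (1 - 0.01977060966) * 100
= 98.0229%


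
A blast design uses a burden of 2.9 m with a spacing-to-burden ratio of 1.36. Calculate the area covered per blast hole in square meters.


11.4376 m^2

First, find the spacing:
Spacing = burden * ratio = 2.9 * 1.36
= 3.944 m
Then, calculate the area:
Area = burden * spacing = 2.9 * 3.944
= 11.4376 m^2


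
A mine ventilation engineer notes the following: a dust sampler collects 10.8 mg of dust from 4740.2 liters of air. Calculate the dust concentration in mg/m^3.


Convert liters to m^3: 1 m^3 = 1000 L
Concentration = mass / volume * 1000
= 10.8 / 4740.2 * 1000
= 0.002278384878 * 1000
= 2.2784 mg/m^3

2.2784 mg/m^3


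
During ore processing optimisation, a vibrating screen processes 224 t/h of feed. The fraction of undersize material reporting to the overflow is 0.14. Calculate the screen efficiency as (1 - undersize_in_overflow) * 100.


Screen efficiency = (1 - fraction of undersize in overflow) * 100
= (1 - 0.14) * 100
= 0.86 * 100
= 86.0%

86.0%


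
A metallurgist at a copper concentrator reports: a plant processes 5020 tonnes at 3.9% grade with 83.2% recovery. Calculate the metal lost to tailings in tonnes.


Total metal in feed:
= 5020 * 3.9 / 100 = 195.78 tonnes
Metal recovered:
= 195.78 * 83.2 / 100 = 162.88896 tonnes
Metal lost to tailings:
= 195.78 - 162.88896
= 32.891 tonnes

32.891 tonnes


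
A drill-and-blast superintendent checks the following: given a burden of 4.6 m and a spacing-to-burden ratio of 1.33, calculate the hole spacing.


6.118 m

Spacing = burden * ratio
= 4.6 * 1.33
= 6.118 m


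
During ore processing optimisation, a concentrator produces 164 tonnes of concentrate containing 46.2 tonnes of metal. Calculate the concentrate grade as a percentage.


Grade = (metal in concentrate / concentrate mass) * 100
= (46.2 / 164) * 100
= 0.2817073171 * 100
= 28.1707%

28.1707%


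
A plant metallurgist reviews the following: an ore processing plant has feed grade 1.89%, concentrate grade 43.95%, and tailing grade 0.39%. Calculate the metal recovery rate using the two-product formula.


80.0756%

Using the two-product formula:
R = 100 * c * (f - t) / (f * (c - t))
Numerator = 100 * 43.95 * (1.89 - 0.39)
= 100 * 43.95 * 1.5
= 6592.5
Denominator = 1.89 * (43.95 - 0.39)
= 1.89 * 43.56
= 82.3284
R = 6592.5 / 82.3284
= 80.0756%


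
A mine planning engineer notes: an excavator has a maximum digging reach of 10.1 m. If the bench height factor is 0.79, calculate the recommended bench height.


Bench height = reach * factor
= 10.1 * 0.79
= 7.979 m

7.979 m


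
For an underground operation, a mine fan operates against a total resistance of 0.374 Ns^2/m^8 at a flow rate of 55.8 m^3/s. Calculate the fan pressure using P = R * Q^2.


1164.5014 Pa

Compute Q^2:
Q^2 = 55.8^2 = 3113.64
Compute pressure:
P = R * Q^2 = 0.374 * 3113.64
= 1164.5014 Pa


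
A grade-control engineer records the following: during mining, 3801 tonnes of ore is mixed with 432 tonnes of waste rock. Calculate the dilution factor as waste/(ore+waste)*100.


10.2055%

Total material = ore + waste
= 3801 + 432 = 4233 tonnes
Dilution = waste / total * 100
= 432 / 4233 * 100
= 0.1020552799 * 100
= 10.2055%


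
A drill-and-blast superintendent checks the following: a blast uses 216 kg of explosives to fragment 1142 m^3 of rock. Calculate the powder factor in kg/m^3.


0.1891 kg/m^3

Powder factor = explosive mass / rock volume
= 216 / 1142
= 0.1891 kg/m^3


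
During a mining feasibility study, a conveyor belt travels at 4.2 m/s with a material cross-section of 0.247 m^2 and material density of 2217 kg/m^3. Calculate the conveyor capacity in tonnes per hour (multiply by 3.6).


8279.6969 t/h

Volumetric flow = speed * area
= 4.2 * 0.247 = 1.0374 m^3/s
Mass flow = volumetric * density
= 1.0374 * 2217 = 2299.9158 kg/s
Convert to t/h: multiply by 3.6
Capacity = 2299.9158 * 3.6
= 8279.6969 t/h


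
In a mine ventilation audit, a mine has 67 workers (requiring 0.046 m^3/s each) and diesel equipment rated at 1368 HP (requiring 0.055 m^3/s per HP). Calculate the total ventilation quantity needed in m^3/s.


Airflow for workers:
Q_people = 67 * 0.046 = 3.082 m^3/s
Airflow for diesel equipment:
Q_diesel = 1368 * 0.055 = 75.24 m^3/s
Total ventilation:
Q_total = 3.082 + 75.24
= 78.322 m^3/s

78.322 m^3/s


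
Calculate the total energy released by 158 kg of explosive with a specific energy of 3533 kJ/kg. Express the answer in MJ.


Energy = mass * specific_energy / 1000
= 158 * 3533 / 1000
= 558214 / 1000
= 558.214 MJ

558.214 MJ


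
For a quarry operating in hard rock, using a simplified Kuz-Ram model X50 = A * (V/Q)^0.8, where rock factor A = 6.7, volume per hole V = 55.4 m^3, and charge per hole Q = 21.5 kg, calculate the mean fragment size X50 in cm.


Compute V/Q:
V/Q = 55.4 / 21.5 = 2.576744186
Raise to the power 0.8:
(V/Q)^0.8 = 2.576744186^0.8 = 2.132342897
Multiply by A:
X50 = 6.7 * 2.132342897
= 14.2867 cm

14.2867 cm


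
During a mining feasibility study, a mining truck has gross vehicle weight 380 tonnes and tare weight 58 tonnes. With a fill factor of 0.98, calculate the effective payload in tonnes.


315.56 tonnes

Maximum payload = gross - tare
= 380 - 58 = 322 tonnes
Effective payload = max payload * fill factor
= 322 * 0.98
= 315.56 tonnes


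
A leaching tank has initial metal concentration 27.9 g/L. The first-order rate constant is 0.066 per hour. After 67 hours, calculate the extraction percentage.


98.799%

Compute the exponent:
-k * t = -0.066 * 67 = -4.422
Remaining concentration:
C = 27.9 * exp(-4.422)
= 27.9 * 0.01201018787
= 0.3350842416 g/L
Extracted = 27.9 - 0.3350842416 = 27.56491576 g/L
Extraction % = 27.56491576 / 27.9 * 100
= 98.799%


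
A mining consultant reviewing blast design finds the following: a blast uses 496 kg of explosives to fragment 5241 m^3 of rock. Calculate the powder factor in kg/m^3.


Powder factor = explosive mass / rock volume
= 496 / 5241
= 0.0946 kg/m^3

0.0946 kg/m^3


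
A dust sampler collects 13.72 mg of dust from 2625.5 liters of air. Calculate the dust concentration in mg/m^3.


5.2257 mg/m^3

Convert liters to m^3: 1 m^3 = 1000 L
Concentration = mass / volume * 1000
= 13.72 / 2625.5 * 1000
= 0.005225671301 * 1000
= 5.2257 mg/m^3


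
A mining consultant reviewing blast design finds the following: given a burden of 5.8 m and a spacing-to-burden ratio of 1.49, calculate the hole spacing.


Spacing = burden * ratio
= 5.8 * 1.49
= 8.642 m

8.642 m


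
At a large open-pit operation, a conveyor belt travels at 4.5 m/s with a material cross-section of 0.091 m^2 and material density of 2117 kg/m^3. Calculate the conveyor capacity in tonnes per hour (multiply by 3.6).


3120.8814 t/h

Volumetric flow = speed * area
= 4.5 * 0.091 = 0.4095 m^3/s
Mass flow = volumetric * density
= 0.4095 * 2117 = 866.9115 kg/s
Convert to t/h: multiply by 3.6
Capacity = 866.9115 * 3.6
= 3120.8814 t/h


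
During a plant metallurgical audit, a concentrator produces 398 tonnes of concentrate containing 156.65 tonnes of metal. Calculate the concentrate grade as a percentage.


Grade = (metal in concentrate / concentrate mass) * 100
= (156.65 / 398) * 100
= 0.3935929648 * 100
= 39.3593%

39.3593%


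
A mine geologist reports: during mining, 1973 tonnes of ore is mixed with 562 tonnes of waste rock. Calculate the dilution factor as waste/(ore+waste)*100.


22.1696%

Total material = ore + waste
= 1973 + 562 = 2535 tonnes
Dilution = waste / total * 100
= 562 / 2535 * 100
= 0.2216962525 * 100
= 22.1696%


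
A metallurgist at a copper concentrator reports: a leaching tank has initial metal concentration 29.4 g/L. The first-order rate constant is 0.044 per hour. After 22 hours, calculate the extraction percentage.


62.0158%

Compute the exponent:
-k * t = -0.044 * 22 = -0.968
Remaining concentration:
C = 29.4 * exp(-0.968)
= 29.4 * 0.3798419629
= 11.16735371 g/L
Extracted = 29.4 - 11.16735371 = 18.23264629 g/L
Extraction % = 18.23264629 / 29.4 * 100
= 62.0158%


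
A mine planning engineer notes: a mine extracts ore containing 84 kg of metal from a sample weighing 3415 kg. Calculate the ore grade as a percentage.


2.4597%

Ore grade = (metal mass / ore mass) * 100
= (84 / 3415) * 100
= 0.02459736457 * 100
= 2.4597%


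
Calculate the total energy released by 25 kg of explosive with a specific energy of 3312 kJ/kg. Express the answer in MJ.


Energy = mass * specific_energy / 1000
= 25 * 3312 / 1000
= 82800 / 1000
= 82.8 MJ

82.8 MJ


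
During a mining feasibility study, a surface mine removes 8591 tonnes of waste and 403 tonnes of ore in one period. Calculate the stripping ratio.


21.3176

Stripping ratio = waste tonnage / ore tonnage
= 8591 / 403
= 21.3176


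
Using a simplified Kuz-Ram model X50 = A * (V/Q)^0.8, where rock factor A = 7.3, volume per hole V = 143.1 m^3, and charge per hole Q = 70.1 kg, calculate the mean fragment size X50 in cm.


12.9199 cm

Compute V/Q:
V/Q = 143.1 / 70.1 = 2.041369472
Raise to the power 0.8:
(V/Q)^0.8 = 2.041369472^0.8 = 1.769853392
Multiply by A:
X50 = 7.3 * 1.769853392
= 12.9199 cm


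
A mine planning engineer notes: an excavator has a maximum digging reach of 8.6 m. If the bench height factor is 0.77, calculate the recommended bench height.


Bench height = reach * factor
= 8.6 * 0.77
= 6.622 m

6.622 m


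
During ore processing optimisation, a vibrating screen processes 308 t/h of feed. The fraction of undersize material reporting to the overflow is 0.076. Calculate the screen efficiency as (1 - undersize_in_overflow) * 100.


92.4%

Screen efficiency = (1 - fraction of undersize in overflow) * 100
= (1 - 0.076) * 100
= 0.924 * 100
= 92.4%


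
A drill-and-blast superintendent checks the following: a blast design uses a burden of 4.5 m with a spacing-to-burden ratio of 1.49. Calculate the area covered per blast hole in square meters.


First, find the spacing:
Spacing = burden * ratio = 4.5 * 1.49
= 6.705 m
Then, calculate the area:
Area = burden * spacing = 4.5 * 6.705
= 30.1725 m^2

30.1725 m^2


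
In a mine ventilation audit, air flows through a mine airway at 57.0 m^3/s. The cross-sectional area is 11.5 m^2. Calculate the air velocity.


4.9565 m/s

Velocity = flow rate / cross-sectional area
= 57.0 / 11.5
= 4.9565 m/s
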